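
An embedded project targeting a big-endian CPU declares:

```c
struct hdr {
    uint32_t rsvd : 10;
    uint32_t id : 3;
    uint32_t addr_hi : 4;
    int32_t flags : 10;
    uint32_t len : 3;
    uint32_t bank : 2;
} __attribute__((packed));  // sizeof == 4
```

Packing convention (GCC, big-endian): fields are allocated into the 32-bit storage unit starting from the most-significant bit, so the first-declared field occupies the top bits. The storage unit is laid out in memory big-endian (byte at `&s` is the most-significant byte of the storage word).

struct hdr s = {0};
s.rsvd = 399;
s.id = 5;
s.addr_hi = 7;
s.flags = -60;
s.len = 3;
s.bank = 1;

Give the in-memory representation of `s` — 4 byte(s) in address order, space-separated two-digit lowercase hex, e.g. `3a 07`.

rsvd:10 = 399 → 0x18f << 22 → word 0x63c00000
id:3 = 5 → 0x5 << 19 → word 0x63e80000
addr_hi:4 = 7 → 0x7 << 15 → word 0x63eb8000
flags:10 = -60 → 0x3c4 << 5 → word 0x63ebf880
len:3 = 3 → 0x3 << 2 → word 0x63ebf88c
bank:2 = 1 → 0x1 << 0 → word 0x63ebf88d
word = 0x63ebf88d → big-endian bytes:
  [0]=0x63  [1]=0xeb  [2]=0xf8  [3]=0x8d

63 eb f8 8d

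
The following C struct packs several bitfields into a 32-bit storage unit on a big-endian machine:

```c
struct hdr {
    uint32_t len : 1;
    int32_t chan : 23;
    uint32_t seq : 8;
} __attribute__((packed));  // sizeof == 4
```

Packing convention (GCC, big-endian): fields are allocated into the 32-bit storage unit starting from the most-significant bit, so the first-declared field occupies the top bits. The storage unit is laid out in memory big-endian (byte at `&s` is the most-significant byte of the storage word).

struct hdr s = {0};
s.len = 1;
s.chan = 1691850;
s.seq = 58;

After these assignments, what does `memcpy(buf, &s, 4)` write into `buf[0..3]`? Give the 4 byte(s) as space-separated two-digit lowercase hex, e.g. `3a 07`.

99 d0 ca 3a

len:1 = 1 → 0x1 << 31 → word 0x80000000
chan:23 = 1691850 → 0x19d0ca << 8 → word 0x99d0ca00
seq:8 = 58 → 0x3a << 0 → word 0x99d0ca3a
word = 0x99d0ca3a → big-endian bytes:
  [0]=0x99  [1]=0xd0  [2]=0xca  [3]=0x3a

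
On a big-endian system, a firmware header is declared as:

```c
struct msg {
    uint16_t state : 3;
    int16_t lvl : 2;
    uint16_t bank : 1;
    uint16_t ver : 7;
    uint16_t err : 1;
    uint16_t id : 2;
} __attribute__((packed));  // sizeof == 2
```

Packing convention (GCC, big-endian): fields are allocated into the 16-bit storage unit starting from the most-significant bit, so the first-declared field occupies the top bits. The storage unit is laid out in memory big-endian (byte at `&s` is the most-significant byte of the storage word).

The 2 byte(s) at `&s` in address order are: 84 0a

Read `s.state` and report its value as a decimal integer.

[0]=0x84 [1]=0x0a (big-endian) → word 0x840a
state:3 @ bit 13 → (0x840a>>13)&0x7 = 0x4  ←
lvl:2 @ bit 11 → (0x840a>>11)&0x3 = 0x0
bank:1 @ bit 10 → (0x840a>>10)&0x1 = 0x1
ver:7 @ bit 3 → (0x840a>>3)&0x7f = 0x1
err:1 @ bit 2 → (0x840a>>2)&0x1 = 0x0
id:2 @ bit 0 → (0x840a>>0)&0x3 = 0x2

4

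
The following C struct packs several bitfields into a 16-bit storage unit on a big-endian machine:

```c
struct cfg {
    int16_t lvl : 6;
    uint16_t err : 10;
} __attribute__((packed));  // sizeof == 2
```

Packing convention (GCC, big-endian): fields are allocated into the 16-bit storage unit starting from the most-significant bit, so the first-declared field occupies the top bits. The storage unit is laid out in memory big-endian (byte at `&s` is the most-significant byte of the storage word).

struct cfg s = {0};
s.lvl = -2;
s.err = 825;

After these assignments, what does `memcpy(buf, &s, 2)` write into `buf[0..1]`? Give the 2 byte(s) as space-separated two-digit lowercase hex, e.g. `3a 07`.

fb 39

[10+:6] lvl=-2 & 0x3f = 0x3e; word=0xf800
[0+:10] err=825 & 0x3ff = 0x339; word=0xfb39
word = 0xfb39 → big-endian bytes:
  [0]=0xfb  [1]=0x39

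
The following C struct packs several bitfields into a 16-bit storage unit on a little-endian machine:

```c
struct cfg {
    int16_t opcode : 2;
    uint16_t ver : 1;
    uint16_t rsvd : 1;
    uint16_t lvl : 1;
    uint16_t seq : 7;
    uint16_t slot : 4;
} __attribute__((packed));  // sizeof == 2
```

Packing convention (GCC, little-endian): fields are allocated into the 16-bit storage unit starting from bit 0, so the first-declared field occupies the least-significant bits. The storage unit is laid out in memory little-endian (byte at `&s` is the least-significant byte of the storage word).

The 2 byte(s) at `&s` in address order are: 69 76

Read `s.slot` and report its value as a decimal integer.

[0]=0x69 [1]=0x76 (little-endian) → word 0x7669
opcode [0+:2] = (word>>0) & 0x3 = 1
ver [2+:1] = (word>>2) & 0x1 = 0
rsvd [3+:1] = (word>>3) & 0x1 = 1
lvl [4+:1] = (word>>4) & 0x1 = 0
seq [5+:7] = (word>>5) & 0x7f = 51
slot [12+:4] = (word>>12) & 0xf = 7  ←

7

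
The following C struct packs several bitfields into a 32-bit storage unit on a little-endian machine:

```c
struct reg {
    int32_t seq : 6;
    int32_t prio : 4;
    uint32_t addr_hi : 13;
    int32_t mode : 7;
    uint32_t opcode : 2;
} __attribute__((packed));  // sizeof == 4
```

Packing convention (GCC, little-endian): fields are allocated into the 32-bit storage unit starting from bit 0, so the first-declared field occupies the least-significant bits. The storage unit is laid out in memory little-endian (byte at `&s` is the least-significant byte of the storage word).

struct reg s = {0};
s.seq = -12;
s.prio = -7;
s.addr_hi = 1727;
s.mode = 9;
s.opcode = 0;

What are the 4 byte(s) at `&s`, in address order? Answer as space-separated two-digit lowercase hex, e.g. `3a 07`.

74 fe 9a 04

seq (6b) val=-12 bits=0x34 at bit 0: 0x00000034
prio (4b) val=-7 bits=0x9 at bit 6: 0x00000274
addr_hi (13b) val=1727 bits=0x6bf at bit 10: 0x001afe74
mode (7b) val=9 bits=0x9 at bit 23: 0x049afe74
opcode (2b) val=0 bits=0x0 at bit 30: 0x049afe74
word = 0x049afe74 → little-endian bytes:
  [0]=0x74  [1]=0xfe  [2]=0x9a  [3]=0x04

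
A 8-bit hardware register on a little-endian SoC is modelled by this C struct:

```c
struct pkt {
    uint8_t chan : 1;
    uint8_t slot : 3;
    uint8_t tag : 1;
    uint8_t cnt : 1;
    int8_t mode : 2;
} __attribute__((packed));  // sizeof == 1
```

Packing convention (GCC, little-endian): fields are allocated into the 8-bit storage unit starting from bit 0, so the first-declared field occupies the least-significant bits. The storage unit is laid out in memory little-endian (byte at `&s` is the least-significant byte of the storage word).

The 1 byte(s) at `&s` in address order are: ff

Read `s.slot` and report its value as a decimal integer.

[0]=0xff (little-endian) → word 0xff
chan:1 @ bit 0 → (0xff>>0)&0x1 = 0x1
slot:3 @ bit 1 → (0xff>>1)&0x7 = 0x7  ←
tag:1 @ bit 4 → (0xff>>4)&0x1 = 0x1
cnt:1 @ bit 5 → (0xff>>5)&0x1 = 0x1
mode:2 @ bit 6 → (0xff>>6)&0x3 = 0x3

7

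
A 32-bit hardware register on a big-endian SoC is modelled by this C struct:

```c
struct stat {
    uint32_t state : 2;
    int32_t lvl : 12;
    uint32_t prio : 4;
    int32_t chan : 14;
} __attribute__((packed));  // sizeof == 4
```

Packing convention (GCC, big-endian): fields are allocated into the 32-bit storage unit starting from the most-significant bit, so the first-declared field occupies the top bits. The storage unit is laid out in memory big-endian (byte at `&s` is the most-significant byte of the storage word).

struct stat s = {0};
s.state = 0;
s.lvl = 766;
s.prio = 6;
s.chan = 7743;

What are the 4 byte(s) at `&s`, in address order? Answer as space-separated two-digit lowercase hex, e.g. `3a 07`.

0b f9 9e 3f

state (2b) val=0 bits=0x0 at bit 30: 0x00000000
lvl (12b) val=766 bits=0x2fe at bit 18: 0x0bf80000
prio (4b) val=6 bits=0x6 at bit 14: 0x0bf98000
chan (14b) val=7743 bits=0x1e3f at bit 0: 0x0bf99e3f
word = 0x0bf99e3f → big-endian bytes:
  [0]=0x0b  [1]=0xf9  [2]=0x9e  [3]=0x3f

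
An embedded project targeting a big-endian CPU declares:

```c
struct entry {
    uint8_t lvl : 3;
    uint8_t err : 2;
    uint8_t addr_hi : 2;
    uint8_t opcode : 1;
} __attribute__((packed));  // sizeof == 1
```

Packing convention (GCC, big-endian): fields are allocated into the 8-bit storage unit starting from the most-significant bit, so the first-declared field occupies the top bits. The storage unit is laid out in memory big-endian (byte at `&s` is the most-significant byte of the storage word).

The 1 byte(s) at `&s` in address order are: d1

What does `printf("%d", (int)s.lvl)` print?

[0]=0xd1 (big-endian) → word 0xd1
lvl:3 @ bit 5 → (0xd1>>5)&0x7 = 0x6  ←
err:2 @ bit 3 → (0xd1>>3)&0x3 = 0x2
addr_hi:2 @ bit 1 → (0xd1>>1)&0x3 = 0x0
opcode:1 @ bit 0 → (0xd1>>0)&0x1 = 0x1

6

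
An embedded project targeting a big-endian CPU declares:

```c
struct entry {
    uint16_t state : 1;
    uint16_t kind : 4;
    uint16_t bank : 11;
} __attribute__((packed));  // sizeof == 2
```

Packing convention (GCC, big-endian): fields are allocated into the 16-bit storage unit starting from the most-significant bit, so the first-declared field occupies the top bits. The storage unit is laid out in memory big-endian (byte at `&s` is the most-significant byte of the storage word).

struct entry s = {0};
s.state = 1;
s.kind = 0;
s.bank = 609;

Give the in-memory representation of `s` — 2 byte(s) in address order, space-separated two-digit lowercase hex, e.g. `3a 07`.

82 61

state:1 = 1 → 0x1 << 15 → word 0x8000
kind:4 = 0 → 0x0 << 11 → word 0x8000
bank:11 = 609 → 0x261 << 0 → word 0x8261
word = 0x8261 → big-endian bytes:
  [0]=0x82  [1]=0x61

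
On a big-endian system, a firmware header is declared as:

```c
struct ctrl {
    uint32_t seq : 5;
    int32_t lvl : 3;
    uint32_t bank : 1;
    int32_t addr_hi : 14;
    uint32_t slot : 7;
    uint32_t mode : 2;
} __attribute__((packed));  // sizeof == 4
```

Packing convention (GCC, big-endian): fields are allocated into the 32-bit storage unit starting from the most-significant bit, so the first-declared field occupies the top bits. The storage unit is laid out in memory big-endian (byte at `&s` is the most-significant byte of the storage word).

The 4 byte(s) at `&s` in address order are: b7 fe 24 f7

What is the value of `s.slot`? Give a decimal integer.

[0]=0xb7 [1]=0xfe [2]=0x24 [3]=0xf7 (big-endian) → word 0xb7fe24f7
seq:5 @ bit 27 → (0xb7fe24f7>>27)&0x1f = 0x16
lvl:3 @ bit 24 → (0xb7fe24f7>>24)&0x7 = 0x7
bank:1 @ bit 23 → (0xb7fe24f7>>23)&0x1 = 0x1
addr_hi:14 @ bit 9 → (0xb7fe24f7>>9)&0x3fff = 0x3f12
slot:7 @ bit 2 → (0xb7fe24f7>>2)&0x7f = 0x3d  ←
mode:2 @ bit 0 → (0xb7fe24f7>>0)&0x3 = 0x3

61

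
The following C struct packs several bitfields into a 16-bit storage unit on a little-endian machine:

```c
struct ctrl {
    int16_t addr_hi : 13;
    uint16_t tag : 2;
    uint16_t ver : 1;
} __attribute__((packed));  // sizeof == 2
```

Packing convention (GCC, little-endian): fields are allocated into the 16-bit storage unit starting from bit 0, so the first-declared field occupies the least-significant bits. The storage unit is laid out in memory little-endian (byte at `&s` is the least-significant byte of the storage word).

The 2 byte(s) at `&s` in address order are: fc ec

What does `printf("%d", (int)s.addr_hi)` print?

[0]=0xfc [1]=0xec (little-endian) → word 0xecfc
addr_hi [0+:13] = (word>>0) & 0x1fff = 3324  ←
tag [13+:2] = (word>>13) & 0x3 = 3
ver [15+:1] = (word>>15) & 0x1 = 1
addr_hi signed 13b, MSB=0: value = 3324

3324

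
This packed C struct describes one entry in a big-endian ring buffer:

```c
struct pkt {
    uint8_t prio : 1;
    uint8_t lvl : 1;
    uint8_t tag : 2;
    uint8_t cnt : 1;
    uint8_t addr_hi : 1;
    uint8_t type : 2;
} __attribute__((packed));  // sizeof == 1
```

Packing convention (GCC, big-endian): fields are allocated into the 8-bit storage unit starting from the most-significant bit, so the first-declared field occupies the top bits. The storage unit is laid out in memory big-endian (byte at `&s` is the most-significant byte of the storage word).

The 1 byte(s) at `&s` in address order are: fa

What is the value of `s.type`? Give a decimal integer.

[0]=0xfa (big-endian) → word 0xfa
prio:1 @ bit 7 → (0xfa>>7)&0x1 = 0x1
lvl:1 @ bit 6 → (0xfa>>6)&0x1 = 0x1
tag:2 @ bit 4 → (0xfa>>4)&0x3 = 0x3
cnt:1 @ bit 3 → (0xfa>>3)&0x1 = 0x1
addr_hi:1 @ bit 2 → (0xfa>>2)&0x1 = 0x0
type:2 @ bit 0 → (0xfa>>0)&0x3 = 0x2  ←

2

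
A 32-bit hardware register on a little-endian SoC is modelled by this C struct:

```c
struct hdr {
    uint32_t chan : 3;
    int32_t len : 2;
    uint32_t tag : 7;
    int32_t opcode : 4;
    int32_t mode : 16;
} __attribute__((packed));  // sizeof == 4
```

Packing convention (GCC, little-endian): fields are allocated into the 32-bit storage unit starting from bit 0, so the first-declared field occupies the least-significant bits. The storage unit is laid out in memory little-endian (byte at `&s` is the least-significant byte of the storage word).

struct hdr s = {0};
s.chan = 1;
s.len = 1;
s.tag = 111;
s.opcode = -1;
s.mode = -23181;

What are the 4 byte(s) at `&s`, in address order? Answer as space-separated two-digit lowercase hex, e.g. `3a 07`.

chan (3b) val=1 bits=0x1 at bit 0: 0x00000001
len (2b) val=1 bits=0x1 at bit 3: 0x00000009
tag (7b) val=111 bits=0x6f at bit 5: 0x00000de9
opcode (4b) val=-1 bits=0xf at bit 12: 0x0000fde9
mode (16b) val=-23181 bits=0xa573 at bit 16: 0xa573fde9
word = 0xa573fde9 → little-endian bytes:
  [0]=0xe9  [1]=0xfd  [2]=0x73  [3]=0xa5

e9 fd 73 a5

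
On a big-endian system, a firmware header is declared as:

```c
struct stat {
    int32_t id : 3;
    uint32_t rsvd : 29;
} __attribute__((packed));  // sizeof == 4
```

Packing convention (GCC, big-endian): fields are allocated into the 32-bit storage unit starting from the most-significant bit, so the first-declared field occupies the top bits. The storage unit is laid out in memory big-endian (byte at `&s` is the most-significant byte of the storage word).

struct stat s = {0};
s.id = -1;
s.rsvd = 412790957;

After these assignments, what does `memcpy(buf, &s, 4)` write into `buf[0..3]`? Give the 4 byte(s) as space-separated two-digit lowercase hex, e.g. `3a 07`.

f8 9a b0 ad

[29+:3] id=-1 & 0x7 = 0x7; word=0xe0000000
[0+:29] rsvd=412790957 & 0x1fffffff = 0x189ab0ad; word=0xf89ab0ad
word = 0xf89ab0ad → big-endian bytes:
  [0]=0xf8  [1]=0x9a  [2]=0xb0  [3]=0xad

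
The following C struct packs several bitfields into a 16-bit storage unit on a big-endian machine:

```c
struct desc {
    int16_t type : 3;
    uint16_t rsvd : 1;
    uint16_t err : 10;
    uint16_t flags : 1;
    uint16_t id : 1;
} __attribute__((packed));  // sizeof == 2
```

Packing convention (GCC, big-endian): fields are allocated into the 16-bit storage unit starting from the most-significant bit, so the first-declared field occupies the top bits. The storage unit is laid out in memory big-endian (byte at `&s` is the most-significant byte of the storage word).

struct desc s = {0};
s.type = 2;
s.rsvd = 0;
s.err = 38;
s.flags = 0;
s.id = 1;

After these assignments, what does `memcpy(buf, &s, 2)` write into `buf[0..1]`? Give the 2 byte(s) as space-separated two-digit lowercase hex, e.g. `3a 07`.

40 99

type (3b) val=2 bits=0x2 at bit 13: 0x4000
rsvd (1b) val=0 bits=0x0 at bit 12: 0x4000
err (10b) val=38 bits=0x26 at bit 2: 0x4098
flags (1b) val=0 bits=0x0 at bit 1: 0x4098
id (1b) val=1 bits=0x1 at bit 0: 0x4099
word = 0x4099 → big-endian bytes:
  [0]=0x40  [1]=0x99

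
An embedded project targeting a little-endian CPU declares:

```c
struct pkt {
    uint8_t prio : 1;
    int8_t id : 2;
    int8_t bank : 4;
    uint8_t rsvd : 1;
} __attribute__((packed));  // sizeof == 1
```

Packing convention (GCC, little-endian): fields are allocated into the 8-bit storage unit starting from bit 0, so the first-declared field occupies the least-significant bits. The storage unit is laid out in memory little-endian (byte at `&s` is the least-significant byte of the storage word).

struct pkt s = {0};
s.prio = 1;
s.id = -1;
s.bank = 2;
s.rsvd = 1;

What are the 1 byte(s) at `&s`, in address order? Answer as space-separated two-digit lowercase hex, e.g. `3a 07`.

97

prio (1b) val=1 bits=0x1 at bit 0: 0x01
id (2b) val=-1 bits=0x3 at bit 1: 0x07
bank (4b) val=2 bits=0x2 at bit 3: 0x17
rsvd (1b) val=1 bits=0x1 at bit 7: 0x97
word = 0x97 → little-endian bytes:
  [0]=0x97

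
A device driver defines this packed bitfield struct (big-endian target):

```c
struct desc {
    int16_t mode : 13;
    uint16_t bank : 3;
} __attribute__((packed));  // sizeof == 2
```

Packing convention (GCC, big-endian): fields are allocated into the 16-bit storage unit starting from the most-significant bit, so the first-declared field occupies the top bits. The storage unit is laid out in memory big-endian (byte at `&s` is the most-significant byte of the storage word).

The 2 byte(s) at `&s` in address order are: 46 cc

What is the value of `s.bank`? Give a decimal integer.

4

[0]=0x46 [1]=0xcc (big-endian) → word 0x46cc
mode:13 @ bit 3 → (0x46cc>>3)&0x1fff = 0x8d9
bank:3 @ bit 0 → (0x46cc>>0)&0x7 = 0x4  ←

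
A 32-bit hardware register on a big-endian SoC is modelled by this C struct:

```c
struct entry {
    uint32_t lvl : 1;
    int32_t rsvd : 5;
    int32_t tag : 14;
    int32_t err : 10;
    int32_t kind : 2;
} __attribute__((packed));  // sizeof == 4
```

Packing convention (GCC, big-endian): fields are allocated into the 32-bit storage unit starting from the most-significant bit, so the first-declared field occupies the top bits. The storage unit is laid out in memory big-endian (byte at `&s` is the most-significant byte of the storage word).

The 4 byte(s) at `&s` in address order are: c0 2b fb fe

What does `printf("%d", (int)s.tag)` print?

[0]=0xc0 [1]=0x2b [2]=0xfb [3]=0xfe (big-endian) → word 0xc02bfbfe
lvl:1 @ bit 31 → (0xc02bfbfe>>31)&0x1 = 0x1
rsvd:5 @ bit 26 → (0xc02bfbfe>>26)&0x1f = 0x10
tag:14 @ bit 12 → (0xc02bfbfe>>12)&0x3fff = 0x2bf  ←
err:10 @ bit 2 → (0xc02bfbfe>>2)&0x3ff = 0x2ff
kind:2 @ bit 0 → (0xc02bfbfe>>0)&0x3 = 0x2
tag signed 14b, MSB=0: value = 703

703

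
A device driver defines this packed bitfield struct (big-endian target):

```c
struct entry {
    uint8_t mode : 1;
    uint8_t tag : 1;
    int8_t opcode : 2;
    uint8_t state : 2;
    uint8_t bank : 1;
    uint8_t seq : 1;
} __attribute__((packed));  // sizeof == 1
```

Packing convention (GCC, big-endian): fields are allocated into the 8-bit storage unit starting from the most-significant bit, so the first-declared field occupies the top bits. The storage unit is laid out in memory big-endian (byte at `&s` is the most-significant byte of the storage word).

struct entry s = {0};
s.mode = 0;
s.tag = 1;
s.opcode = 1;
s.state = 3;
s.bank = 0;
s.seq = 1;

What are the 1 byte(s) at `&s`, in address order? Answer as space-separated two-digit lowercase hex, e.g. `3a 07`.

mode (1b) val=0 bits=0x0 at bit 7: 0x00
tag (1b) val=1 bits=0x1 at bit 6: 0x40
opcode (2b) val=1 bits=0x1 at bit 4: 0x50
state (2b) val=3 bits=0x3 at bit 2: 0x5c
bank (1b) val=0 bits=0x0 at bit 1: 0x5c
seq (1b) val=1 bits=0x1 at bit 0: 0x5d
word = 0x5d → big-endian bytes:
  [0]=0x5d

5d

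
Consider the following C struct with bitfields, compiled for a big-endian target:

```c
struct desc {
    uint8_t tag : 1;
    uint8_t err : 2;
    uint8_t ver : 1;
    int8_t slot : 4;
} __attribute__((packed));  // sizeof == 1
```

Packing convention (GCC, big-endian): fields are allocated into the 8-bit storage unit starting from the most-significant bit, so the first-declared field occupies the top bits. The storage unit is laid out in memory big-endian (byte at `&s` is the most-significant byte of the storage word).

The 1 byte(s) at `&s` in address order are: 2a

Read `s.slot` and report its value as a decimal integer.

[0]=0x2a (big-endian) → word 0x2a
tag [7+:1] = (word>>7) & 0x1 = 0
err [5+:2] = (word>>5) & 0x3 = 1
ver [4+:1] = (word>>4) & 0x1 = 0
slot [0+:4] = (word>>0) & 0xf = 10  ←
slot signed 4b, MSB=1: 10 - 16 = -6

-6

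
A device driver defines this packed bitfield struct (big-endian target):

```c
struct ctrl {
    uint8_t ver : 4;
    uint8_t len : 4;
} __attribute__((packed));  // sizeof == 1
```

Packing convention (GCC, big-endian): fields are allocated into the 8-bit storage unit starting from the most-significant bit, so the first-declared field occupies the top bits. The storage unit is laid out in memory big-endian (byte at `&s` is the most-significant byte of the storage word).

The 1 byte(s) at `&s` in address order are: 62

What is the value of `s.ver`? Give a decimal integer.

6

[0]=0x62 (big-endian) → word 0x62
ver [4+:4] = (word>>4) & 0xf = 6  ←
len [0+:4] = (word>>0) & 0xf = 2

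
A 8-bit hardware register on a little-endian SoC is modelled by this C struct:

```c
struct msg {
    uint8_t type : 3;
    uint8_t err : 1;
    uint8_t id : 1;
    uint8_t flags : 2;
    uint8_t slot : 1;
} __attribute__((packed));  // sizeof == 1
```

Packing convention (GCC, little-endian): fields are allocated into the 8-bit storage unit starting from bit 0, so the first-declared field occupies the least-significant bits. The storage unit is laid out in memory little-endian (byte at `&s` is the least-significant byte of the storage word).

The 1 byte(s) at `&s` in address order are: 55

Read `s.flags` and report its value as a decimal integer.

2

[0]=0x55 (little-endian) → word 0x55
type:3 @ bit 0 → (0x55>>0)&0x7 = 0x5
err:1 @ bit 3 → (0x55>>3)&0x1 = 0x0
id:1 @ bit 4 → (0x55>>4)&0x1 = 0x1
flags:2 @ bit 5 → (0x55>>5)&0x3 = 0x2  ←
slot:1 @ bit 7 → (0x55>>7)&0x1 = 0x0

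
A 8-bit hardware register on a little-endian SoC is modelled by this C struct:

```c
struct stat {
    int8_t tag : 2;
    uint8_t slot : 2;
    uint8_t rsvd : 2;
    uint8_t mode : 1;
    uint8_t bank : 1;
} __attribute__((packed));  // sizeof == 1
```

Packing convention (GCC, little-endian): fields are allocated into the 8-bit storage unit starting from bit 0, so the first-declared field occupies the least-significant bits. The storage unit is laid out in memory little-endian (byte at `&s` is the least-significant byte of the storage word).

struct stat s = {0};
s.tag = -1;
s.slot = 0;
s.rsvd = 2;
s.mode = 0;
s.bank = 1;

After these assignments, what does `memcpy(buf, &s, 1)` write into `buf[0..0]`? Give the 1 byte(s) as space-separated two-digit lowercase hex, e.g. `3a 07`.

a3

[0+:2] tag=-1 & 0x3 = 0x3; word=0x03
[2+:2] slot=0 & 0x3 = 0x0; word=0x03
[4+:2] rsvd=2 & 0x3 = 0x2; word=0x23
[6+:1] mode=0 & 0x1 = 0x0; word=0x23
[7+:1] bank=1 & 0x1 = 0x1; word=0xa3
word = 0xa3 → little-endian bytes:
  [0]=0xa3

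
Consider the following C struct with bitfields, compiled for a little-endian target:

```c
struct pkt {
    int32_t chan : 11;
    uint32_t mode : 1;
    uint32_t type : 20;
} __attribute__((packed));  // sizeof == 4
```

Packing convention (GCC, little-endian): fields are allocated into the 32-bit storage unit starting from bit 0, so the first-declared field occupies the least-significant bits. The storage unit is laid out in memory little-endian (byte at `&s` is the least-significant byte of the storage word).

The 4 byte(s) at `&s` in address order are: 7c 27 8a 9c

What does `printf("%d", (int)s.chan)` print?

[0]=0x7c [1]=0x27 [2]=0x8a [3]=0x9c (little-endian) → word 0x9c8a277c
chan:11 @ bit 0 → (0x9c8a277c>>0)&0x7ff = 0x77c  ←
mode:1 @ bit 11 → (0x9c8a277c>>11)&0x1 = 0x0
type:20 @ bit 12 → (0x9c8a277c>>12)&0xfffff = 0x9c8a2
chan signed 11b, MSB=1: 1916 - 2048 = -132

-132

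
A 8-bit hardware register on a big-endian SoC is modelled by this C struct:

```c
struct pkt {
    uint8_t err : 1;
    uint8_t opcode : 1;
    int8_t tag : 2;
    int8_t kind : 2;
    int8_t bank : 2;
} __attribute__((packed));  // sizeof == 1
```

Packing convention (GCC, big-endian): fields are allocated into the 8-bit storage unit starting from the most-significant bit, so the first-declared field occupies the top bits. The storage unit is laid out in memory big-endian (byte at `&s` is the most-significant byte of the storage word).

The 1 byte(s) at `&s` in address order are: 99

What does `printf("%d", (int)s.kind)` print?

[0]=0x99 (big-endian) → word 0x99
err [7+:1] = (word>>7) & 0x1 = 1
opcode [6+:1] = (word>>6) & 0x1 = 0
tag [4+:2] = (word>>4) & 0x3 = 1
kind [2+:2] = (word>>2) & 0x3 = 2  ←
bank [0+:2] = (word>>0) & 0x3 = 1
kind signed 2b, MSB=1: 2 - 4 = -2

-2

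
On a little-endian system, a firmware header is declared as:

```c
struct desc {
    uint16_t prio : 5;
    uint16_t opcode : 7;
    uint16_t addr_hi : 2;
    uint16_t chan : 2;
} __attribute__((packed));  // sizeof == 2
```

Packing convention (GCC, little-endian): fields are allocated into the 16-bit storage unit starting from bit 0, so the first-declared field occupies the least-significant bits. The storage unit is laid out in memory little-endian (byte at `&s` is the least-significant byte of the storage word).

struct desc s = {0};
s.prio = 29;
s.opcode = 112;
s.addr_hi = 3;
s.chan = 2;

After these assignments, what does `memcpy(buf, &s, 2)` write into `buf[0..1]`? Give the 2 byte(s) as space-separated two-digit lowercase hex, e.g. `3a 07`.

prio:5 = 29 → 0x1d << 0 → word 0x001d
opcode:7 = 112 → 0x70 << 5 → word 0x0e1d
addr_hi:2 = 3 → 0x3 << 12 → word 0x3e1d
chan:2 = 2 → 0x2 << 14 → word 0xbe1d
word = 0xbe1d → little-endian bytes:
  [0]=0x1d  [1]=0xbe

1d be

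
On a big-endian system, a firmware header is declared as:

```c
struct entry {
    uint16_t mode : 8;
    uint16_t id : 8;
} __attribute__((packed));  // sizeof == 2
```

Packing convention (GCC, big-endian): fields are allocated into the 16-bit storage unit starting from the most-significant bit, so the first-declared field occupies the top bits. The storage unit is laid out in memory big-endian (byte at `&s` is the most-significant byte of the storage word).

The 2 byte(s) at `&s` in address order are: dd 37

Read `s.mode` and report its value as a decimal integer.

[0]=0xdd [1]=0x37 (big-endian) → word 0xdd37
mode [8+:8] = (word>>8) & 0xff = 221  ←
id [0+:8] = (word>>0) & 0xff = 55

221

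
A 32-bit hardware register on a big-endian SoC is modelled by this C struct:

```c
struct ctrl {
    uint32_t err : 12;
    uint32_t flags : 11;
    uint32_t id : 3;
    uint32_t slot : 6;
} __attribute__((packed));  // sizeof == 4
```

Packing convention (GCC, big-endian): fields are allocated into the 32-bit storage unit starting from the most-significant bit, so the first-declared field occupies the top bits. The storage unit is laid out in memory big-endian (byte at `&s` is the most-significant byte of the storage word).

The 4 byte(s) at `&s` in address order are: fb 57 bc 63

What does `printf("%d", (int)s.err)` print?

[0]=0xfb [1]=0x57 [2]=0xbc [3]=0x63 (big-endian) → word 0xfb57bc63
err [20+:12] = (word>>20) & 0xfff = 4021  ←
flags [9+:11] = (word>>9) & 0x7ff = 990
id [6+:3] = (word>>6) & 0x7 = 1
slot [0+:6] = (word>>0) & 0x3f = 35

4021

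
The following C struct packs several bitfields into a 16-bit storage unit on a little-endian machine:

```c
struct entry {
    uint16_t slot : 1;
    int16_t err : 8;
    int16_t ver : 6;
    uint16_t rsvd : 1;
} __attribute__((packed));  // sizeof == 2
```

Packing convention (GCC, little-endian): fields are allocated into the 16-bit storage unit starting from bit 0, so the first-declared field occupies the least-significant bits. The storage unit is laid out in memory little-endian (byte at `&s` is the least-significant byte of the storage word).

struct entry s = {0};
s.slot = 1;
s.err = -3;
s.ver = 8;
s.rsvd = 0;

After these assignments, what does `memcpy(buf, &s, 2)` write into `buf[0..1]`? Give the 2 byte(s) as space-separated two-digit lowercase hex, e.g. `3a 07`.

fb 11

slot (1b) val=1 bits=0x1 at bit 0: 0x0001
err (8b) val=-3 bits=0xfd at bit 1: 0x01fb
ver (6b) val=8 bits=0x8 at bit 9: 0x11fb
rsvd (1b) val=0 bits=0x0 at bit 15: 0x11fb
word = 0x11fb → little-endian bytes:
  [0]=0xfb  [1]=0x11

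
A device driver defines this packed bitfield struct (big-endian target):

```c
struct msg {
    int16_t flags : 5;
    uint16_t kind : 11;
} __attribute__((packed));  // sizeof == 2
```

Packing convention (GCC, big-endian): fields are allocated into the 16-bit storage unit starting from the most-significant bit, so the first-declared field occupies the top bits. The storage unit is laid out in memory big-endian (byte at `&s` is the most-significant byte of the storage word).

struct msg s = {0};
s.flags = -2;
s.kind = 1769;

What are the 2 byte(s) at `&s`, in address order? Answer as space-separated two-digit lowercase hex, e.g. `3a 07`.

f6 e9

flags:5 = -2 → 0x1e << 11 → word 0xf000
kind:11 = 1769 → 0x6e9 << 0 → word 0xf6e9
word = 0xf6e9 → big-endian bytes:
  [0]=0xf6  [1]=0xe9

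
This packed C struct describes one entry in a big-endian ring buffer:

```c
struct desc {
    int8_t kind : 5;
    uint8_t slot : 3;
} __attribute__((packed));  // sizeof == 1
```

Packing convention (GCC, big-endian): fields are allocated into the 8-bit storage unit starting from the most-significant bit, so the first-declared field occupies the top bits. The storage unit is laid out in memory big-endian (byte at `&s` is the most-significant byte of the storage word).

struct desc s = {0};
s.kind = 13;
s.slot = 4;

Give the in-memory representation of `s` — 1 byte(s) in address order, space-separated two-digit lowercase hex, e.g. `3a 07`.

6c

kind (5b) val=13 bits=0xd at bit 3: 0x68
slot (3b) val=4 bits=0x4 at bit 0: 0x6c
word = 0x6c → big-endian bytes:
  [0]=0x6c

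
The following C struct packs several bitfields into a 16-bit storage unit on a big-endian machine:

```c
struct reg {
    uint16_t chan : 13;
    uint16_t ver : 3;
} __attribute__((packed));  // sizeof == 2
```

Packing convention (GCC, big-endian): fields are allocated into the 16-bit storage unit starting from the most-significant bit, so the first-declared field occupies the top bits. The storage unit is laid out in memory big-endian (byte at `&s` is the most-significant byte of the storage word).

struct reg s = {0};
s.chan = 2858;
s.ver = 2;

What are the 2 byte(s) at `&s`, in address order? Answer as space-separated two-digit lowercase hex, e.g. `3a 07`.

59 52

chan (13b) val=2858 bits=0xb2a at bit 3: 0x5950
ver (3b) val=2 bits=0x2 at bit 0: 0x5952
word = 0x5952 → big-endian bytes:
  [0]=0x59  [1]=0x52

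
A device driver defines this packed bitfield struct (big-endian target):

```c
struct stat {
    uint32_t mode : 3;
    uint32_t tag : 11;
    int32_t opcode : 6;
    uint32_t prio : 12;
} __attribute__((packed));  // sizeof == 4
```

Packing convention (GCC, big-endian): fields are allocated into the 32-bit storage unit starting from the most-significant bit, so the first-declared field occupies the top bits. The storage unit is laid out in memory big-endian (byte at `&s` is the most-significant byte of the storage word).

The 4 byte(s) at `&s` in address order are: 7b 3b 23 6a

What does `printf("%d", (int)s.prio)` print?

[0]=0x7b [1]=0x3b [2]=0x23 [3]=0x6a (big-endian) → word 0x7b3b236a
mode:3 @ bit 29 → (0x7b3b236a>>29)&0x7 = 0x3
tag:11 @ bit 18 → (0x7b3b236a>>18)&0x7ff = 0x6ce
opcode:6 @ bit 12 → (0x7b3b236a>>12)&0x3f = 0x32
prio:12 @ bit 0 → (0x7b3b236a>>0)&0xfff = 0x36a  ←

874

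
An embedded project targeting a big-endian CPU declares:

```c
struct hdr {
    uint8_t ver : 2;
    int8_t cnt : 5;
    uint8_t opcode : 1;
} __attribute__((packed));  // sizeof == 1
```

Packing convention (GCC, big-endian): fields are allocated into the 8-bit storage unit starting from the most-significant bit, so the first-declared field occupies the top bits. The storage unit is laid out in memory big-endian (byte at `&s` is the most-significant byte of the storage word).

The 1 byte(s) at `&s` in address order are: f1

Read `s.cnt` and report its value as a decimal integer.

-8

[0]=0xf1 (big-endian) → word 0xf1
ver:2 @ bit 6 → (0xf1>>6)&0x3 = 0x3
cnt:5 @ bit 1 → (0xf1>>1)&0x1f = 0x18  ←
opcode:1 @ bit 0 → (0xf1>>0)&0x1 = 0x1
cnt signed 5b, MSB=1: 24 - 32 = -8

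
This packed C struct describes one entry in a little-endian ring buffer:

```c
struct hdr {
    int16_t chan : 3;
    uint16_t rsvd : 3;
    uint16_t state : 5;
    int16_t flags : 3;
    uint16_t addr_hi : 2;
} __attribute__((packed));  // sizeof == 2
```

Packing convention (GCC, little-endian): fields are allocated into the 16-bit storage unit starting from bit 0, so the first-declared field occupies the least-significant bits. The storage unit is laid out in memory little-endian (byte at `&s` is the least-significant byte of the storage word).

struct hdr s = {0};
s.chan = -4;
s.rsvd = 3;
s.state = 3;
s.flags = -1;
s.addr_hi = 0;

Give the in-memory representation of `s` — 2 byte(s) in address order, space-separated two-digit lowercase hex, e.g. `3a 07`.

dc 38

[0+:3] chan=-4 & 0x7 = 0x4; word=0x0004
[3+:3] rsvd=3 & 0x7 = 0x3; word=0x001c
[6+:5] state=3 & 0x1f = 0x3; word=0x00dc
[11+:3] flags=-1 & 0x7 = 0x7; word=0x38dc
[14+:2] addr_hi=0 & 0x3 = 0x0; word=0x38dc
word = 0x38dc → little-endian bytes:
  [0]=0xdc  [1]=0x38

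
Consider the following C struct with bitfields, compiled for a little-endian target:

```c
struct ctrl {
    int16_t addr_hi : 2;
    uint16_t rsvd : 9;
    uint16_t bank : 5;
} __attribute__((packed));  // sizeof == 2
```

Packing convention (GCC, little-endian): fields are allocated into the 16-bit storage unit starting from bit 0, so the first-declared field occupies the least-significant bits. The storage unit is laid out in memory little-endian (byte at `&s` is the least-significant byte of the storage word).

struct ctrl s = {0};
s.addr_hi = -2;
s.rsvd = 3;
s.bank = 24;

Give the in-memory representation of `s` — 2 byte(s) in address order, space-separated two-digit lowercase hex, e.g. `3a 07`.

0e c0

addr_hi (2b) val=-2 bits=0x2 at bit 0: 0x0002
rsvd (9b) val=3 bits=0x3 at bit 2: 0x000e
bank (5b) val=24 bits=0x18 at bit 11: 0xc00e
word = 0xc00e → little-endian bytes:
  [0]=0x0e  [1]=0xc0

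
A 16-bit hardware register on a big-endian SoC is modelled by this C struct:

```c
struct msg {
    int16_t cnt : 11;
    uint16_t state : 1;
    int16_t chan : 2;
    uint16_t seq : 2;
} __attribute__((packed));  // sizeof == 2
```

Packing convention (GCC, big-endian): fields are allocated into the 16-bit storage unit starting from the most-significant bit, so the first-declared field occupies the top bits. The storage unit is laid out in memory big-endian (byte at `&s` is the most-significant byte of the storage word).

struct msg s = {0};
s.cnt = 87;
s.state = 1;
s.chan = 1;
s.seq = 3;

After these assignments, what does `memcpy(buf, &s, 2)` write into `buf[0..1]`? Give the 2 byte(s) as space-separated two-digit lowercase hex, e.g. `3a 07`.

0a f7

cnt:11 = 87 → 0x57 << 5 → word 0x0ae0
state:1 = 1 → 0x1 << 4 → word 0x0af0
chan:2 = 1 → 0x1 << 2 → word 0x0af4
seq:2 = 3 → 0x3 << 0 → word 0x0af7
word = 0x0af7 → big-endian bytes:
  [0]=0x0a  [1]=0xf7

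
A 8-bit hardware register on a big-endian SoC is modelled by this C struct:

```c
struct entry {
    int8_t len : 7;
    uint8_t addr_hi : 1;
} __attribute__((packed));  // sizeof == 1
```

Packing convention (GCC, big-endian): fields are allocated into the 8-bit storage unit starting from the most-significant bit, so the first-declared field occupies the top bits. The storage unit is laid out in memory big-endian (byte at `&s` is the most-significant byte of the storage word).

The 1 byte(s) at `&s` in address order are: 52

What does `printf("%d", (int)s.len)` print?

41

[0]=0x52 (big-endian) → word 0x52
len:7 @ bit 1 → (0x52>>1)&0x7f = 0x29  ←
addr_hi:1 @ bit 0 → (0x52>>0)&0x1 = 0x0
len signed 7b, MSB=0: value = 41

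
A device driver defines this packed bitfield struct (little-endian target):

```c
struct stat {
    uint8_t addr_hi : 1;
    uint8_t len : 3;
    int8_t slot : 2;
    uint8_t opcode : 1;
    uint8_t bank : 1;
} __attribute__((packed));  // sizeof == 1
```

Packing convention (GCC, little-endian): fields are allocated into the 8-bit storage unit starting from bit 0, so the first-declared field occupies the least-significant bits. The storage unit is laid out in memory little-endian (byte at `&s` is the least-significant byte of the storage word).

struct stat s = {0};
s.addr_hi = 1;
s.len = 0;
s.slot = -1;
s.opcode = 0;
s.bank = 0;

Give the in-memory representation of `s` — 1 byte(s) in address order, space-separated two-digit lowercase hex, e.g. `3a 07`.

31

[0+:1] addr_hi=1 & 0x1 = 0x1; word=0x01
[1+:3] len=0 & 0x7 = 0x0; word=0x01
[4+:2] slot=-1 & 0x3 = 0x3; word=0x31
[6+:1] opcode=0 & 0x1 = 0x0; word=0x31
[7+:1] bank=0 & 0x1 = 0x0; word=0x31
word = 0x31 → little-endian bytes:
  [0]=0x31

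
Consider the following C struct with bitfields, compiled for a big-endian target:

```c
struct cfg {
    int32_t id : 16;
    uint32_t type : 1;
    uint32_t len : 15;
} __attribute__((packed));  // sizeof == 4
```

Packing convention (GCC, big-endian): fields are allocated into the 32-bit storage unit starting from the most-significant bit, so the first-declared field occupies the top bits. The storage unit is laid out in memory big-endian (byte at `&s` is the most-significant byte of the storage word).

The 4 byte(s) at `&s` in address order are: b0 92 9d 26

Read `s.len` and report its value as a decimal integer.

[0]=0xb0 [1]=0x92 [2]=0x9d [3]=0x26 (big-endian) → word 0xb0929d26
id [16+:16] = (word>>16) & 0xffff = 45202
type [15+:1] = (word>>15) & 0x1 = 1
len [0+:15] = (word>>0) & 0x7fff = 7462  ←

7462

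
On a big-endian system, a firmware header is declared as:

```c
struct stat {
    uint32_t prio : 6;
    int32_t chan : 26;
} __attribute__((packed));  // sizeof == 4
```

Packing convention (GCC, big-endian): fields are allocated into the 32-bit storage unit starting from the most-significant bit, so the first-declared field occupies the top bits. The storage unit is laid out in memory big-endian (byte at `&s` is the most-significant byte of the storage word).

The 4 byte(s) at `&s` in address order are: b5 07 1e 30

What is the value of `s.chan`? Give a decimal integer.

17243696

[0]=0xb5 [1]=0x07 [2]=0x1e [3]=0x30 (big-endian) → word 0xb5071e30
prio:6 @ bit 26 → (0xb5071e30>>26)&0x3f = 0x2d
chan:26 @ bit 0 → (0xb5071e30>>0)&0x3ffffff = 0x1071e30  ←
chan signed 26b, MSB=0: value = 17243696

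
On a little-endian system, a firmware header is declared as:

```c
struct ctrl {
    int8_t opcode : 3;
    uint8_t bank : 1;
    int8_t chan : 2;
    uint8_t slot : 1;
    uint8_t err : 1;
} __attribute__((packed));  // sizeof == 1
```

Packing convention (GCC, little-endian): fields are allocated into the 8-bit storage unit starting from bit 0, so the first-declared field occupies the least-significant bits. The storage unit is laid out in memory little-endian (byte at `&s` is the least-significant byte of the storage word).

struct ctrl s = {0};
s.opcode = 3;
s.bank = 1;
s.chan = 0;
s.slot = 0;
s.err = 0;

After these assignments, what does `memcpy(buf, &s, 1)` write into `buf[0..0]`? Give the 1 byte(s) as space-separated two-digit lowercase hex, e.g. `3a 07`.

[0+:3] opcode=3 & 0x7 = 0x3; word=0x03
[3+:1] bank=1 & 0x1 = 0x1; word=0x0b
[4+:2] chan=0 & 0x3 = 0x0; word=0x0b
[6+:1] slot=0 & 0x1 = 0x0; word=0x0b
[7+:1] err=0 & 0x1 = 0x0; word=0x0b
word = 0x0b → little-endian bytes:
  [0]=0x0b

0b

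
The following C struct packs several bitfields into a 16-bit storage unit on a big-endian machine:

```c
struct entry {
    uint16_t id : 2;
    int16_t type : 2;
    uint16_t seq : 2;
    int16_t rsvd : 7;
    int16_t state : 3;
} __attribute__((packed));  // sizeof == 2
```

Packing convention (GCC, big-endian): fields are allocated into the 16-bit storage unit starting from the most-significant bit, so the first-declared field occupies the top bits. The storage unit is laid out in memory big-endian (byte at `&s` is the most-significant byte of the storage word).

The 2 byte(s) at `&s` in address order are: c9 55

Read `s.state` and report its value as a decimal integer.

[0]=0xc9 [1]=0x55 (big-endian) → word 0xc955
id [14+:2] = (word>>14) & 0x3 = 3
type [12+:2] = (word>>12) & 0x3 = 0
seq [10+:2] = (word>>10) & 0x3 = 2
rsvd [3+:7] = (word>>3) & 0x7f = 42
state [0+:3] = (word>>0) & 0x7 = 5  ←
state signed 3b, MSB=1: 5 - 8 = -3

-3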